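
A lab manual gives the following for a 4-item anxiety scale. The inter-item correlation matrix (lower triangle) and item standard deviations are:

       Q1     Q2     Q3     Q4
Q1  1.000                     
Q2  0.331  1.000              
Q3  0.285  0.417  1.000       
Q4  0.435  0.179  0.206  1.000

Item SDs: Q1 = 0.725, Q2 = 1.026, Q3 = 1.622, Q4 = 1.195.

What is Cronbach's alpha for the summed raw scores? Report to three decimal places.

α = 0.595

Σσ²ᵢ = 0.725² + 1.026² + 1.622² + 1.195² = 5.6372
Covariances σ_ij = r_ij · s_i · s_j:
  σ(Q1,Q2) = 0.331 × 0.725 × 1.026 = 0.2462
  σ(Q1,Q3) = 0.285 × 0.725 × 1.622 = 0.3351
  σ(Q1,Q4) = 0.435 × 0.725 × 1.195 = 0.3769
  σ(Q2,Q3) = 0.417 × 1.026 × 1.622 = 0.6940
  σ(Q2,Q4) = 0.179 × 1.026 × 1.195 = 0.2195
  σ(Q3,Q4) = 0.206 × 1.622 × 1.195 = 0.3993
σ²_T = Σσ²ᵢ + 2·Σσ_ij = 5.6372 + 2 × 2.2710 = 10.1792
α = (4/3)·(1 − 5.6372/10.1792) = 0.595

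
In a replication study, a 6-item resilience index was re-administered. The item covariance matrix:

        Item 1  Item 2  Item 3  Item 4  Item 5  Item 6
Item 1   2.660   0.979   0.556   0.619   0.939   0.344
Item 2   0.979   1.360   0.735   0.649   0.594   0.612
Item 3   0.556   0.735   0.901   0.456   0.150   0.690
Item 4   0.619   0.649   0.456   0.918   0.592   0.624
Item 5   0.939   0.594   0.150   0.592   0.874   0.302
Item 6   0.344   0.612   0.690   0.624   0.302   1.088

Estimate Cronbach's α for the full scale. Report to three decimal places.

Σσ²ᵢ = 2.660 + 1.360 + 0.901 + 0.918 + 0.874 + 1.088 = 7.801
Σ_{i<j} σ_ij = 8.841
Var(T) = 7.801 + 2 × 8.841 = 25.483
α = (k/(k−1))·(1 − Σσ²ᵢ/Var(T)) = (6/5)·(1 − 7.801/25.483) = 0.833

Cronbach's α = 0.833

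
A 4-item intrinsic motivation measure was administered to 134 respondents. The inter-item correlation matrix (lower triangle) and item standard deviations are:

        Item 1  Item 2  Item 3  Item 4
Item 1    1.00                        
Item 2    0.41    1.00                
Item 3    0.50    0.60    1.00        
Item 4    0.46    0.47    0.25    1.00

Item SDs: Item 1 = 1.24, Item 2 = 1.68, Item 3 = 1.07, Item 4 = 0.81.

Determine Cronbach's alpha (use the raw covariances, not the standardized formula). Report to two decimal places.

Cronbach's alpha = 0.75

Σσ²ᵢ = 1.24² + 1.68² + 1.07² + 0.81² = 6.1610
Covariances σ_ij = r_ij · s_i · s_j:
  σ(Item 1,Item 2) = 0.41 × 1.24 × 1.68 = 0.8541
  σ(Item 1,Item 3) = 0.50 × 1.24 × 1.07 = 0.6634
  σ(Item 1,Item 4) = 0.46 × 1.24 × 0.81 = 0.4620
  σ(Item 2,Item 3) = 0.60 × 1.68 × 1.07 = 1.0786
  σ(Item 2,Item 4) = 0.47 × 1.68 × 0.81 = 0.6396
  σ(Item 3,Item 4) = 0.25 × 1.07 × 0.81 = 0.2167
σ²_T = Σσ²ᵢ + 2·Σσ_ij = 6.1610 + 2 × 3.9144 = 13.9898
α = (4/3)·(1 − 6.1610/13.9898) = 0.75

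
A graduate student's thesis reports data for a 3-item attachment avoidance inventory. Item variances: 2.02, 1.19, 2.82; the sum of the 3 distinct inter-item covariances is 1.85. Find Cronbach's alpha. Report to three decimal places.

Cronbach's alpha = 0.570

sum of item variances = 2.02 + 1.19 + 2.82 = 6.03
Sum of distinct covariances = 1.85
σ²_T = sum of item variances + 2·Σcov = 6.03 + 2 × 1.85 = 9.73
α = (3/2)·(1 − 6.03/9.73) = 0.570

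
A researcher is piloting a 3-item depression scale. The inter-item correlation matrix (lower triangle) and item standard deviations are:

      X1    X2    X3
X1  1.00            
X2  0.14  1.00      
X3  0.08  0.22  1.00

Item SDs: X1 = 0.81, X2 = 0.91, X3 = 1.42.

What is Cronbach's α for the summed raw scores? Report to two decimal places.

Cronbach's α = 0.32

Σσ²ᵢ = 0.81² + 0.91² + 1.42² = 3.5006
Covariances σ_ij = r_ij · s_i · s_j:
  σ(X1,X2) = 0.14 × 0.81 × 0.91 = 0.1032
  σ(X1,X3) = 0.08 × 0.81 × 1.42 = 0.0920
  σ(X2,X3) = 0.22 × 0.91 × 1.42 = 0.2843
σ²_T = Σσ²ᵢ + 2·Σσ_ij = 3.5006 + 2 × 0.4795 = 4.4596
α = (3/2)·(1 − 3.5006/4.4596) = 0.32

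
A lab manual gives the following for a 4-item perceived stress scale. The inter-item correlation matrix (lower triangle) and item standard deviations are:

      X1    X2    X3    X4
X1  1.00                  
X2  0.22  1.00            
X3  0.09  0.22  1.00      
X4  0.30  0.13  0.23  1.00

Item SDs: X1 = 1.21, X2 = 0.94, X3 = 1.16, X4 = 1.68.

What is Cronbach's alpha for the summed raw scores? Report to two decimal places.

Σσ²ᵢ = 1.21² + 0.94² + 1.16² + 1.68² = 6.5157
Covariances σ_ij = r_ij · s_i · s_j:
  σ(X1,X2) = 0.22 × 1.21 × 0.94 = 0.2502
  σ(X1,X3) = 0.09 × 1.21 × 1.16 = 0.1263
  σ(X1,X4) = 0.30 × 1.21 × 1.68 = 0.6098
  σ(X2,X3) = 0.22 × 0.94 × 1.16 = 0.2399
  σ(X2,X4) = 0.13 × 0.94 × 1.68 = 0.2053
  σ(X3,X4) = 0.23 × 1.16 × 1.68 = 0.4482
σ²_T = Σσ²ᵢ + 2·Σσ_ij = 6.5157 + 2 × 1.8797 = 10.2751
α = (4/3)·(1 − 6.5157/10.2751) = 0.49

Cronbach's alpha = 0.49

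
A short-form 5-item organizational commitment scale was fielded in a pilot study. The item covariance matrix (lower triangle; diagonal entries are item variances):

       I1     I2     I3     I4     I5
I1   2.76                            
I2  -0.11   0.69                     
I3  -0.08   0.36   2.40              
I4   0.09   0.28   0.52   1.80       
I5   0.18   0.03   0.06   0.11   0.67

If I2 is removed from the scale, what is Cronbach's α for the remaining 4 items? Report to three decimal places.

α = 0.250

Remaining items: I1, I3, I4, I5 (k = 4).
sum of item variances = 2.76 + 2.40 + 1.80 + 0.67 = 7.63
σ²_total = 7.63 + 2 × 0.88 = 9.39
α (item deleted) = (4/3)·(1 − 7.63/9.39) = 0.250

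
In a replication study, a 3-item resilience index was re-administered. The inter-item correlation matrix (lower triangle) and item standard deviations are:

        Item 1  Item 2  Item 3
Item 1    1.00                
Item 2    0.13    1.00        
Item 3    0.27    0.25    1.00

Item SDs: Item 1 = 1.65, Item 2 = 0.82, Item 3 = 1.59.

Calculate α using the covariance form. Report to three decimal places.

Σσ²ᵢ = 1.65² + 0.82² + 1.59² = 5.9230
Covariances σ_ij = r_ij · s_i · s_j:
  σ(Item 1,Item 2) = 0.13 × 1.65 × 0.82 = 0.1759
  σ(Item 1,Item 3) = 0.27 × 1.65 × 1.59 = 0.7083
  σ(Item 2,Item 3) = 0.25 × 0.82 × 1.59 = 0.3260
σ²_T = Σσ²ᵢ + 2·Σσ_ij = 5.9230 + 2 × 1.2102 = 8.3434
α = (3/2)·(1 − 5.9230/8.3434) = 0.435

α = 0.435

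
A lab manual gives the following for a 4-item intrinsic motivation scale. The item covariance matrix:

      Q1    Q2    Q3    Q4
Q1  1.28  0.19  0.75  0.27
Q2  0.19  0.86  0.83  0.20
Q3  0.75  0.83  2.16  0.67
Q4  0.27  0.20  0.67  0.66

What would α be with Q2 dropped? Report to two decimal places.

Remaining items: Q1, Q3, Q4 (k = 3).
Σσ²ᵢ = 1.28 + 2.16 + 0.66 = 4.10
Var(T) = 4.10 + 2 × 1.69 = 7.48
α (item deleted) = (3/2)·(1 − 4.10/7.48) = 0.68

α = 0.68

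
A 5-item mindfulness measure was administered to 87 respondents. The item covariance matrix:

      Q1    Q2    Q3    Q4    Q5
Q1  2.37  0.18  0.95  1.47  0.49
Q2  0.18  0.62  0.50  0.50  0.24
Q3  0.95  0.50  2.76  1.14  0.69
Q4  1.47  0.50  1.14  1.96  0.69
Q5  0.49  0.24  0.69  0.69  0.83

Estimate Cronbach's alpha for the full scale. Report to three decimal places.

Σσ²ᵢ = 2.37 + 0.62 + 2.76 + 1.96 + 0.83 = 8.54
Sum of the distinct covariances = 6.85
σ²_total = 8.54 + 2 × 6.85 = 22.24
α = (k/(k−1))·(1 − Σσ²ᵢ/σ²_total) = (5/4)·(1 − 8.54/22.24) = 0.770

α = 0.770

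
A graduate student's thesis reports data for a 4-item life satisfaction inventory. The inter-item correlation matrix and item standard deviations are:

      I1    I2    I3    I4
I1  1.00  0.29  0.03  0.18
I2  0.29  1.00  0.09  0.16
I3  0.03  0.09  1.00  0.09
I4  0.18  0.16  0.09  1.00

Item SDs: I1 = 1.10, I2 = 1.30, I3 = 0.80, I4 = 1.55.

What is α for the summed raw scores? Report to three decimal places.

α = 0.400

Σσ²ᵢ = 1.10² + 1.30² + 0.80² + 1.55² = 5.9425
Covariances σ_ij = r_ij · s_i · s_j:
  σ(I1,I2) = 0.29 × 1.10 × 1.30 = 0.4147
  σ(I1,I3) = 0.03 × 1.10 × 0.80 = 0.0264
  σ(I1,I4) = 0.18 × 1.10 × 1.55 = 0.3069
  σ(I2,I3) = 0.09 × 1.30 × 0.80 = 0.0936
  σ(I2,I4) = 0.16 × 1.30 × 1.55 = 0.3224
  σ(I3,I4) = 0.09 × 0.80 × 1.55 = 0.1116
σ²_T = Σσ²ᵢ + 2·Σσ_ij = 5.9425 + 2 × 1.2756 = 8.4937
α = (4/3)·(1 − 5.9425/8.4937) = 0.400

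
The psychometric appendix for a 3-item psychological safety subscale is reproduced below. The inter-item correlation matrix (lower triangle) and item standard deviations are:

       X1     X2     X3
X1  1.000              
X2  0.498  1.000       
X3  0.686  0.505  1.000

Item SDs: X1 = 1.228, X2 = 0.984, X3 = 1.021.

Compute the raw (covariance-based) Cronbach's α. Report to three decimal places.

Σσ²ᵢ = 1.228² + 0.984² + 1.021² = 3.5187
Covariances σ_ij = r_ij · s_i · s_j:
  σ(X1,X2) = 0.498 × 1.228 × 0.984 = 0.6018
  σ(X1,X3) = 0.686 × 1.228 × 1.021 = 0.8601
  σ(X2,X3) = 0.505 × 0.984 × 1.021 = 0.5074
σ²_T = Σσ²ᵢ + 2·Σσ_ij = 3.5187 + 2 × 1.9693 = 7.4573
α = (3/2)·(1 − 3.5187/7.4573) = 0.792

Cronbach's α = 0.792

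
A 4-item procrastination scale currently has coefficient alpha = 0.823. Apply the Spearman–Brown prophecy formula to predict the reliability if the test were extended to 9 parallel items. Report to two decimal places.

predicted reliability = 0.91

Length factor m = 9/4 = 2.2500
α' = m·α / (1 + (m−1)·α)
   = 9/4 × 0.823 / (1 + (9/4 − 1) × 0.823)
   = 1.8518 / 2.0288 = 0.91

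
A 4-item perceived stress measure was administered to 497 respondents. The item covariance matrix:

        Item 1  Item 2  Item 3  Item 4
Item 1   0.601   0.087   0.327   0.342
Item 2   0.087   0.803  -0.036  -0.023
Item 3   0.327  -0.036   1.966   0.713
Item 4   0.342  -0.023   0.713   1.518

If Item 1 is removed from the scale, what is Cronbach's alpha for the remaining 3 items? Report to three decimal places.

Remaining items: Item 2, Item 3, Item 4 (k = 3).
Σσ²ᵢ = 0.803 + 1.966 + 1.518 = 4.287
σ²_total = 4.287 + 2 × 0.654 = 5.595
α (item deleted) = (3/2)·(1 − 4.287/5.595) = 0.351

Cronbach's alpha = 0.351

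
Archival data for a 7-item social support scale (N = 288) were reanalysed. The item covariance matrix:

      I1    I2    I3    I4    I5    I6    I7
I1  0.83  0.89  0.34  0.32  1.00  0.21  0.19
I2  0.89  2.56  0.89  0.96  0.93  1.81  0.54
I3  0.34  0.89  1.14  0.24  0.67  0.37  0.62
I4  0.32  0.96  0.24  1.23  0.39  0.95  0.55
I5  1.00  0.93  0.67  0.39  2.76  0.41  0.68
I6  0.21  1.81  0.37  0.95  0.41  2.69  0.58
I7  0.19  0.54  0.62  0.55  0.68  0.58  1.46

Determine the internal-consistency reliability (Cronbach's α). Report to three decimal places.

Σσᵢ² = 0.83 + 2.56 + 1.14 + 1.23 + 2.76 + 2.69 + 1.46 = 12.67
Sum of off-diagonal covariances = 13.54
Var(T) = 12.67 + 2 × 13.54 = 39.75
α = (k/(k−1))·(1 − Σσᵢ²/Var(T)) = (7/6)·(1 − 12.67/39.75) = 0.795

Cronbach's α = 0.795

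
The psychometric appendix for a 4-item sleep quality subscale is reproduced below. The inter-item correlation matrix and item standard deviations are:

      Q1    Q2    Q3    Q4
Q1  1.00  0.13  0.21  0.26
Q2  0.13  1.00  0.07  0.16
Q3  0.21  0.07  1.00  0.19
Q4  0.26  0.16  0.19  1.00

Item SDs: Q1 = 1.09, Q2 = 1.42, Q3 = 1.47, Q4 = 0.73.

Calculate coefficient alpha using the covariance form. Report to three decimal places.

α = 0.399

Σσ²ᵢ = 1.09² + 1.42² + 1.47² + 0.73² = 5.8983
Covariances σ_ij = r_ij · s_i · s_j:
  σ(Q1,Q2) = 0.13 × 1.09 × 1.42 = 0.2012
  σ(Q1,Q3) = 0.21 × 1.09 × 1.47 = 0.3365
  σ(Q1,Q4) = 0.26 × 1.09 × 0.73 = 0.2069
  σ(Q2,Q3) = 0.07 × 1.42 × 1.47 = 0.1461
  σ(Q2,Q4) = 0.16 × 1.42 × 0.73 = 0.1659
  σ(Q3,Q4) = 0.19 × 1.47 × 0.73 = 0.2039
σ²_T = Σσ²ᵢ + 2·Σσ_ij = 5.8983 + 2 × 1.2605 = 8.4193
α = (4/3)·(1 − 5.8983/8.4193) = 0.399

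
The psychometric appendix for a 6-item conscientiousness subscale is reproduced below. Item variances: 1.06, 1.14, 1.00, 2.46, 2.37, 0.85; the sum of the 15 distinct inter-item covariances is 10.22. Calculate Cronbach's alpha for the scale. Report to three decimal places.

ΣVar(i) = 1.06 + 1.14 + 1.00 + 2.46 + 2.37 + 0.85 = 8.88
Sum of distinct covariances = 10.22
total variance = ΣVar(i) + 2·Σcov = 8.88 + 2 × 10.22 = 29.32
α = (6/5)·(1 − 8.88/29.32) = 0.837

α = 0.837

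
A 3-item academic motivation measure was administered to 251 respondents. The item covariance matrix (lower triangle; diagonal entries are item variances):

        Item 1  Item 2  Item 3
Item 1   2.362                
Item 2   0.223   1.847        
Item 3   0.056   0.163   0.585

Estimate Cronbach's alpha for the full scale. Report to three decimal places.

α = 0.234

Σσ²ᵢ = 2.362 + 1.847 + 0.585 = 4.794
Sum of the distinct covariances = 0.442
σ²_total = 4.794 + 2 × 0.442 = 5.678
α = (k/(k−1))·(1 − Σσ²ᵢ/σ²_total) = (3/2)·(1 − 4.794/5.678) = 0.234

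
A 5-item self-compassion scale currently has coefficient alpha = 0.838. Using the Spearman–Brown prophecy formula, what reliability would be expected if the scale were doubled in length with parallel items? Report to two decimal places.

predicted reliability = 0.91

Length factor m = 2
α' = m·α / (1 + (m−1)·α)
   = 2 × 0.838 / (1 + (2 − 1) × 0.838)
   = 1.6760 / 1.8380 = 0.91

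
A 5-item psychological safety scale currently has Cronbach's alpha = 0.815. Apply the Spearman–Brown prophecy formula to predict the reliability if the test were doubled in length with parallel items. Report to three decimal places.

Length factor m = 2
α' = m·α / (1 + (m−1)·α)
   = 2 × 0.815 / (1 + (2 − 1) × 0.815)
   = 1.6300 / 1.8150 = 0.898

predicted reliability = 0.898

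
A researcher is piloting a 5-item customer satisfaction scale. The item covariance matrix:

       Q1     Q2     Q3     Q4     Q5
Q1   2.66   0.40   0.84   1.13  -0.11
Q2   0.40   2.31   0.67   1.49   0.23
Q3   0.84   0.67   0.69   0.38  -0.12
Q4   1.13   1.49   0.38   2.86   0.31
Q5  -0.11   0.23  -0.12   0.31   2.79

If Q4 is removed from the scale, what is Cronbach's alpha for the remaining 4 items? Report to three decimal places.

Remaining items: Q1, Q2, Q3, Q5 (k = 4).
ΣVar(i) = 2.66 + 2.31 + 0.69 + 2.79 = 8.45
σ²_T = 8.45 + 2 × 1.91 = 12.27
α (item deleted) = (4/3)·(1 − 8.45/12.27) = 0.415

α = 0.415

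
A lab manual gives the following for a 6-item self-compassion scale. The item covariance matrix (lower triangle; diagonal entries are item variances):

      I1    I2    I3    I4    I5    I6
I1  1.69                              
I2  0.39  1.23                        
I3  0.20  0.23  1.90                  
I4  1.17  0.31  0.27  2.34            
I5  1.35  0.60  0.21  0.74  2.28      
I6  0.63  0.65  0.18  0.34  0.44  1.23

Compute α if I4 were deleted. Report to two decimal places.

Remaining items: I1, I2, I3, I5, I6 (k = 5).
ΣVar(i) = 1.69 + 1.23 + 1.90 + 2.28 + 1.23 = 8.33
σ²_T = 8.33 + 2 × 4.88 = 18.09
α (item deleted) = (5/4)·(1 − 8.33/18.09) = 0.67

α = 0.67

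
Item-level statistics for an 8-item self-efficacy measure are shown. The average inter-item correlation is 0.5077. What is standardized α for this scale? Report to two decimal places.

α = 0.89

Standardized α = k·r̄ / (1 + (k−1)·r̄) = 8 × 0.5077 / (1 + 7 × 0.5077)
  = 4.0616 / 4.5539 = 0.89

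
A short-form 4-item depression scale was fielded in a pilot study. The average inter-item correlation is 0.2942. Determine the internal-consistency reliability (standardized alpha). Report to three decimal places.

Standardized α = k·r̄ / (1 + (k−1)·r̄) = 4 × 0.2942 / (1 + 3 × 0.2942)
  = 1.1768 / 1.8826 = 0.625

standardized alpha = 0.625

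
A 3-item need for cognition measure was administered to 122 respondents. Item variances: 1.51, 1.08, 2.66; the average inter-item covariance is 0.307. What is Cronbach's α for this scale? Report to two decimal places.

Σσᵢ² = 1.51 + 1.08 + 2.66 = 5.25
Sum of the 3 distinct covariances = 3 × 0.307 = 0.921
σ²_T = Σσᵢ² + 2·Σcov = 5.25 + 2 × 0.921 = 7.092
α = (3/2)·(1 − 5.25/7.092) = 0.39

α = 0.39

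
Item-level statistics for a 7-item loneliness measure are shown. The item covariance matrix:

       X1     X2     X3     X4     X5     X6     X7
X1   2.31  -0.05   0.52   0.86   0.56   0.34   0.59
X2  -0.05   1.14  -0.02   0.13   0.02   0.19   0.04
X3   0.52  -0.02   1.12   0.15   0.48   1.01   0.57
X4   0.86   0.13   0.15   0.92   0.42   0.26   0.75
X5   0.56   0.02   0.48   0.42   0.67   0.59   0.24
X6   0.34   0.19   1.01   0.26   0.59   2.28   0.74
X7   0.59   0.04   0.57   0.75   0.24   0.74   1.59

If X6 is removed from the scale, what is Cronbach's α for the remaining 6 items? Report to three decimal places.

Cronbach's α = 0.691

Remaining items: X1, X2, X3, X4, X5, X7 (k = 6).
ΣVar(i) = 2.31 + 1.14 + 1.12 + 0.92 + 0.67 + 1.59 = 7.75
Var(T) = 7.75 + 2 × 5.26 = 18.27
α (item deleted) = (6/5)·(1 − 7.75/18.27) = 0.691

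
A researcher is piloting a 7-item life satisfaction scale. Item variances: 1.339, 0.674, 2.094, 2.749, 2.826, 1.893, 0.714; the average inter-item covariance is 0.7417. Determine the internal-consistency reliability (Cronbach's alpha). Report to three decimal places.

Σσ²ᵢ = 1.339 + 0.674 + 2.094 + 2.749 + 2.826 + 1.893 + 0.714 = 12.289
Sum of the 21 distinct covariances = 21 × 0.7417 = 15.5757
σ²_total = Σσ²ᵢ + 2·Σcov = 12.289 + 2 × 15.5757 = 43.4404
α = (7/6)·(1 − 12.289/43.4404) = 0.837

α = 0.837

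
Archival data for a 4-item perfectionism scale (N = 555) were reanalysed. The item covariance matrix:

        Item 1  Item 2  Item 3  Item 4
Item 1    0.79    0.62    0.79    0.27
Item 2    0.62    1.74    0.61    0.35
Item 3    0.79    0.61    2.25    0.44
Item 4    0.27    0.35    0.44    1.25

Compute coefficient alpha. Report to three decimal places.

Σσ²ᵢ = 0.79 + 1.74 + 2.25 + 1.25 = 6.03
Σ_{i<j} σ_ij = 3.08
Var(T) = 6.03 + 2 × 3.08 = 12.19
α = (k/(k−1))·(1 − Σσ²ᵢ/Var(T)) = (4/3)·(1 − 6.03/12.19) = 0.674

α = 0.674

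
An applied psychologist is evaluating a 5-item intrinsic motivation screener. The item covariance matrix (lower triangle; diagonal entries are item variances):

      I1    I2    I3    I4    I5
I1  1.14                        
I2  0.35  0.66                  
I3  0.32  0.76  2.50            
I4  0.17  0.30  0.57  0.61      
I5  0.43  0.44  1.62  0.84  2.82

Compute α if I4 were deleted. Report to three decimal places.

Remaining items: I1, I2, I3, I5 (k = 4).
ΣVar(i) = 1.14 + 0.66 + 2.50 + 2.82 = 7.12
Var(T) = 7.12 + 2 × 3.92 = 14.96
α (item deleted) = (4/3)·(1 − 7.12/14.96) = 0.699

α = 0.699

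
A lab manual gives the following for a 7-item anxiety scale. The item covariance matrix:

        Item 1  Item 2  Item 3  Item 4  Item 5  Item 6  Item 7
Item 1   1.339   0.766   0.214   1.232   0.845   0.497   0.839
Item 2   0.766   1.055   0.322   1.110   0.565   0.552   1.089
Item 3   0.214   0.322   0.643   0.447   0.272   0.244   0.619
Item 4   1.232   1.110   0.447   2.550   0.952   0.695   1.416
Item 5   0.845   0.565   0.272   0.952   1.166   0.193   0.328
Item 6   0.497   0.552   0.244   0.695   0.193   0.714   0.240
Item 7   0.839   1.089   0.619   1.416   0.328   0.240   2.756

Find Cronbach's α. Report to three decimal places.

Cronbach's α = 0.845

sum of item variances = 1.339 + 1.055 + 0.643 + 2.550 + 1.166 + 0.714 + 2.756 = 10.223
Sum of off-diagonal covariances = 13.437
σ²_T = 10.223 + 2 × 13.437 = 37.097
α = (k/(k−1))·(1 − sum of item variances/σ²_T) = (7/6)·(1 − 10.223/37.097) = 0.845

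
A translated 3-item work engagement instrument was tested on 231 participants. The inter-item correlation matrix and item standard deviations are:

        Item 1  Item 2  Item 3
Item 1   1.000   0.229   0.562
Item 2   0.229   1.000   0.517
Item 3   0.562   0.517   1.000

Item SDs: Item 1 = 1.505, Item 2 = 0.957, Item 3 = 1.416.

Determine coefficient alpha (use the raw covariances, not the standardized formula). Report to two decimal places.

Σσ²ᵢ = 1.505² + 0.957² + 1.416² = 5.1859
Covariances σ_ij = r_ij · s_i · s_j:
  σ(Item 1,Item 2) = 0.229 × 1.505 × 0.957 = 0.3298
  σ(Item 1,Item 3) = 0.562 × 1.505 × 1.416 = 1.1977
  σ(Item 2,Item 3) = 0.517 × 0.957 × 1.416 = 0.7006
σ²_T = Σσ²ᵢ + 2·Σσ_ij = 5.1859 + 2 × 2.2281 = 9.6421
α = (3/2)·(1 − 5.1859/9.6421) = 0.69

coefficient alpha = 0.69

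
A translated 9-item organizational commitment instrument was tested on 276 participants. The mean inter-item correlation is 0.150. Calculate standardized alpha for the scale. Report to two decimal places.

standardized alpha = 0.61

Standardized α = k·r̄ / (1 + (k−1)·r̄) = 9 × 0.150 / (1 + 8 × 0.150)
  = 1.3500 / 2.2000 = 0.61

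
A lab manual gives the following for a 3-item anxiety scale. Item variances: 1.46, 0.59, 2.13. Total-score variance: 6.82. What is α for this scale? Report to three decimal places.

α = 0.581

sum of item variances = 1.46 + 0.59 + 2.13 = 4.18
α = (k/(k−1))·(1 − sum of item variances/total variance) = (3/2)·(1 − 4.18/6.82) = 0.581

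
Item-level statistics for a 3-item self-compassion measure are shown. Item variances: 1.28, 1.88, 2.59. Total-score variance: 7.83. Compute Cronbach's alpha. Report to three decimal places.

Σσ²ᵢ = 1.28 + 1.88 + 2.59 = 5.75
α = (k/(k−1))·(1 − Σσ²ᵢ/σ²_T) = (3/2)·(1 − 5.75/7.83) = 0.398

α = 0.398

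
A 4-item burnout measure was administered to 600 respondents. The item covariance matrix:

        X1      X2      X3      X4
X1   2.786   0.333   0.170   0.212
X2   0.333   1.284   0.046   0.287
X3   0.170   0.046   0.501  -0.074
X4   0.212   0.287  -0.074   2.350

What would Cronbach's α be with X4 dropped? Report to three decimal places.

Remaining items: X1, X2, X3 (k = 3).
sum of item variances = 2.786 + 1.284 + 0.501 = 4.571
σ²_T = 4.571 + 2 × 0.549 = 5.669
α (item deleted) = (3/2)·(1 − 4.571/5.669) = 0.291

α = 0.291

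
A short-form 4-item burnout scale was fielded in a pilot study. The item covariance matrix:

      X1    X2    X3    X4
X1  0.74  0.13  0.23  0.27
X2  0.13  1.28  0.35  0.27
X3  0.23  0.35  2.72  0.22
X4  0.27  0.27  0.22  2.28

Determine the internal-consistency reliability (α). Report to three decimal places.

α = 0.394

ΣVar(i) = 0.74 + 1.28 + 2.72 + 2.28 = 7.02
Sum of off-diagonal covariances = 1.47
σ²_total = 7.02 + 2 × 1.47 = 9.96
α = (k/(k−1))·(1 − ΣVar(i)/σ²_total) = (4/3)·(1 − 7.02/9.96) = 0.394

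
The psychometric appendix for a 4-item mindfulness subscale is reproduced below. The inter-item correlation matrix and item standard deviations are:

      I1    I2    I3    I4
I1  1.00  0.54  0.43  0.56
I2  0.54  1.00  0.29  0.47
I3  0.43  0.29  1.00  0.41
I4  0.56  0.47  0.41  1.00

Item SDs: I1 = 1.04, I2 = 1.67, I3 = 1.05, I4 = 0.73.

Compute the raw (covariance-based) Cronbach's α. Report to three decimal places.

Cronbach's α = 0.720

Σσ²ᵢ = 1.04² + 1.67² + 1.05² + 0.73² = 5.5059
Covariances σ_ij = r_ij · s_i · s_j:
  σ(I1,I2) = 0.54 × 1.04 × 1.67 = 0.9379
  σ(I1,I3) = 0.43 × 1.04 × 1.05 = 0.4696
  σ(I1,I4) = 0.56 × 1.04 × 0.73 = 0.4252
  σ(I2,I3) = 0.29 × 1.67 × 1.05 = 0.5085
  σ(I2,I4) = 0.47 × 1.67 × 0.73 = 0.5730
  σ(I3,I4) = 0.41 × 1.05 × 0.73 = 0.3143
σ²_T = Σσ²ᵢ + 2·Σσ_ij = 5.5059 + 2 × 3.2285 = 11.9629
α = (4/3)·(1 − 5.5059/11.9629) = 0.720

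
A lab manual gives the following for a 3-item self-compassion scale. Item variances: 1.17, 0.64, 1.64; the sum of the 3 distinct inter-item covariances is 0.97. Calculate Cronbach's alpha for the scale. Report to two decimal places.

Cronbach's alpha = 0.54

Σσ²ᵢ = 1.17 + 0.64 + 1.64 = 3.45
Sum of distinct covariances = 0.97
Var(T) = Σσ²ᵢ + 2·Σcov = 3.45 + 2 × 0.97 = 5.39
α = (3/2)·(1 − 3.45/5.39) = 0.54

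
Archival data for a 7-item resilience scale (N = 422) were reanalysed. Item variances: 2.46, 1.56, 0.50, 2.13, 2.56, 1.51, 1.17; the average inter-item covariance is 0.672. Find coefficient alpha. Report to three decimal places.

ΣVar(i) = 2.46 + 1.56 + 0.50 + 2.13 + 2.56 + 1.51 + 1.17 = 11.89
Sum of the 21 distinct covariances = 21 × 0.672 = 14.112
σ²_total = ΣVar(i) + 2·Σcov = 11.89 + 2 × 14.112 = 40.114
α = (7/6)·(1 − 11.89/40.114) = 0.821

coefficient alpha = 0.821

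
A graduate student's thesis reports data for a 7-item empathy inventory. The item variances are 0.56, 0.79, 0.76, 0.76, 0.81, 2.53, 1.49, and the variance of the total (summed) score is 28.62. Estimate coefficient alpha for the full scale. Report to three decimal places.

coefficient alpha = 0.853

Σσᵢ² = 0.56 + 0.79 + 0.76 + 0.76 + 0.81 + 2.53 + 1.49 = 7.70
α = (k/(k−1))·(1 − Σσᵢ²/σ²_T) = (7/6)·(1 − 7.70/28.62) = 0.853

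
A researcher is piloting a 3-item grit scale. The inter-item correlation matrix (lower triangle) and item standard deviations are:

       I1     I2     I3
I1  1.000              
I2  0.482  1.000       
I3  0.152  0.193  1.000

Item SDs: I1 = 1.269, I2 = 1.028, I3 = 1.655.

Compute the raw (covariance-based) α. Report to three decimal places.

Σσ²ᵢ = 1.269² + 1.028² + 1.655² = 5.4062
Covariances σ_ij = r_ij · s_i · s_j:
  σ(I1,I2) = 0.482 × 1.269 × 1.028 = 0.6288
  σ(I1,I3) = 0.152 × 1.269 × 1.655 = 0.3192
  σ(I2,I3) = 0.193 × 1.028 × 1.655 = 0.3284
σ²_T = Σσ²ᵢ + 2·Σσ_ij = 5.4062 + 2 × 1.2764 = 7.9590
α = (3/2)·(1 − 5.4062/7.9590) = 0.481

α = 0.481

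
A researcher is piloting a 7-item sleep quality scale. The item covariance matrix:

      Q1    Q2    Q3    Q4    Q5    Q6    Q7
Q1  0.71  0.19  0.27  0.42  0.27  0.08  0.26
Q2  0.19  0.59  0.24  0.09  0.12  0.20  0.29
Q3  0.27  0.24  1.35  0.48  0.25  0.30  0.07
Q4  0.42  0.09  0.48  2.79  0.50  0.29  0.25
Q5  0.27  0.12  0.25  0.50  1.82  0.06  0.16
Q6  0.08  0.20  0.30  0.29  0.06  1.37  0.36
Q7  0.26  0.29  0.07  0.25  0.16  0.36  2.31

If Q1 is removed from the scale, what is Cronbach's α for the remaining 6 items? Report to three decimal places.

Remaining items: Q2, Q3, Q4, Q5, Q6, Q7 (k = 6).
Σσ²ᵢ = 0.59 + 1.35 + 2.79 + 1.82 + 1.37 + 2.31 = 10.23
Var(T) = 10.23 + 2 × 3.66 = 17.55
α (item deleted) = (6/5)·(1 − 10.23/17.55) = 0.501

α = 0.501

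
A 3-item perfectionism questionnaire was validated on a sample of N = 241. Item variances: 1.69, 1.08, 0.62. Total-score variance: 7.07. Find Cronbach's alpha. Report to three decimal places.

Σσᵢ² = 1.69 + 1.08 + 0.62 = 3.39
α = (k/(k−1))·(1 − Σσᵢ²/total variance) = (3/2)·(1 − 3.39/7.07) = 0.781

α = 0.781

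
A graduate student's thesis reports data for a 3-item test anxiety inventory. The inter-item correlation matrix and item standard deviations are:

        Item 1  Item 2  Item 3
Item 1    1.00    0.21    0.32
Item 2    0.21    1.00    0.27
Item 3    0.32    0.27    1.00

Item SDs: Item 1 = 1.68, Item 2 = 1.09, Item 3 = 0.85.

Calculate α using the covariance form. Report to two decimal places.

Σσ²ᵢ = 1.68² + 1.09² + 0.85² = 4.7330
Covariances σ_ij = r_ij · s_i · s_j:
  σ(Item 1,Item 2) = 0.21 × 1.68 × 1.09 = 0.3846
  σ(Item 1,Item 3) = 0.32 × 1.68 × 0.85 = 0.4570
  σ(Item 2,Item 3) = 0.27 × 1.09 × 0.85 = 0.2502
σ²_T = Σσ²ᵢ + 2·Σσ_ij = 4.7330 + 2 × 1.0918 = 6.9166
α = (3/2)·(1 − 4.7330/6.9166) = 0.47

α = 0.47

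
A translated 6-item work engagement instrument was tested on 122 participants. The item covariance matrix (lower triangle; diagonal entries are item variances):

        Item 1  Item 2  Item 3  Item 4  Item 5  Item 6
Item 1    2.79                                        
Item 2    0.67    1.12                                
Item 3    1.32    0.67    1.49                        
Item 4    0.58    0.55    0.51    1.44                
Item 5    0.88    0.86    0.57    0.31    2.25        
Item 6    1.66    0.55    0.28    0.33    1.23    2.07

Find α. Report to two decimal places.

α = 0.80

Σσᵢ² = 2.79 + 1.12 + 1.49 + 1.44 + 2.25 + 2.07 = 11.16
Sum of off-diagonal covariances = 10.97
σ²_total = 11.16 + 2 × 10.97 = 33.10
α = (k/(k−1))·(1 − Σσᵢ²/σ²_total) = (6/5)·(1 − 11.16/33.10) = 0.80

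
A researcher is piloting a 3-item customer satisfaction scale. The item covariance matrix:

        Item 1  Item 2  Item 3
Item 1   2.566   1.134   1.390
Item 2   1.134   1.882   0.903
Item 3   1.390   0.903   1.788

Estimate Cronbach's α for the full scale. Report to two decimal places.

Σσ²ᵢ = 2.566 + 1.882 + 1.788 = 6.236
Sum of the distinct covariances = 3.427
total variance = 6.236 + 2 × 3.427 = 13.090
α = (k/(k−1))·(1 − Σσ²ᵢ/total variance) = (3/2)·(1 − 6.236/13.090) = 0.79

α = 0.79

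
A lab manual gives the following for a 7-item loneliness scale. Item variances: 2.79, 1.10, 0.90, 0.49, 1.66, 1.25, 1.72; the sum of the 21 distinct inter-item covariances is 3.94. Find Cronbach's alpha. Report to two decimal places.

α = 0.52

Σσᵢ² = 2.79 + 1.10 + 0.90 + 0.49 + 1.66 + 1.25 + 1.72 = 9.91
Sum of distinct covariances = 3.94
σ²_T = Σσᵢ² + 2·Σcov = 9.91 + 2 × 3.94 = 17.79
α = (7/6)·(1 − 9.91/17.79) = 0.52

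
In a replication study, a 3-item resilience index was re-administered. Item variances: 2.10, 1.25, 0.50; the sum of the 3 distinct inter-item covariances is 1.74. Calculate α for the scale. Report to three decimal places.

α = 0.712

Σσ²ᵢ = 2.10 + 1.25 + 0.50 = 3.85
Sum of distinct covariances = 1.74
σ²_T = Σσ²ᵢ + 2·Σcov = 3.85 + 2 × 1.74 = 7.33
α = (3/2)·(1 − 3.85/7.33) = 0.712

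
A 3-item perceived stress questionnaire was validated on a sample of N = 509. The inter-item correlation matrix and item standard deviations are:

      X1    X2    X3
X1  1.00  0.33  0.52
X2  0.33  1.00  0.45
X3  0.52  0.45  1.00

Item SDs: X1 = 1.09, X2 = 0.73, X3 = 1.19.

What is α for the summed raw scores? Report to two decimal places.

Σσ²ᵢ = 1.09² + 0.73² + 1.19² = 3.1371
Covariances σ_ij = r_ij · s_i · s_j:
  σ(X1,X2) = 0.33 × 1.09 × 0.73 = 0.2626
  σ(X1,X3) = 0.52 × 1.09 × 1.19 = 0.6745
  σ(X2,X3) = 0.45 × 0.73 × 1.19 = 0.3909
σ²_T = Σσ²ᵢ + 2·Σσ_ij = 3.1371 + 2 × 1.3280 = 5.7931
α = (3/2)·(1 − 3.1371/5.7931) = 0.69

α = 0.69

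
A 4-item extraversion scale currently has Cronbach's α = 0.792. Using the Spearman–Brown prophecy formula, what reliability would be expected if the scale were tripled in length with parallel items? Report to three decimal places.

predicted reliability = 0.920

Length factor m = 3
α' = m·α / (1 + (m−1)·α)
   = 3 × 0.792 / (1 + (3 − 1) × 0.792)
   = 2.3760 / 2.5840 = 0.920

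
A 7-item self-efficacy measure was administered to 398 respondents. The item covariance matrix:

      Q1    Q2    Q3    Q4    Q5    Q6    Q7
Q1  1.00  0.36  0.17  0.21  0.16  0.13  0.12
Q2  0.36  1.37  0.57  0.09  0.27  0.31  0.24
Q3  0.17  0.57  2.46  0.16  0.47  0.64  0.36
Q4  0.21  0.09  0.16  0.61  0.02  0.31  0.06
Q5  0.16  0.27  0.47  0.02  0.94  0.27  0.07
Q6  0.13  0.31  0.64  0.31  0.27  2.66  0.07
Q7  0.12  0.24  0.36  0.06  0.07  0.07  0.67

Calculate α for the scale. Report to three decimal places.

α = 0.595

Σσᵢ² = 1.00 + 1.37 + 2.46 + 0.61 + 0.94 + 2.66 + 0.67 = 9.71
Sum of the distinct covariances = 5.06
Var(T) = 9.71 + 2 × 5.06 = 19.83
α = (k/(k−1))·(1 − Σσᵢ²/Var(T)) = (7/6)·(1 − 9.71/19.83) = 0.595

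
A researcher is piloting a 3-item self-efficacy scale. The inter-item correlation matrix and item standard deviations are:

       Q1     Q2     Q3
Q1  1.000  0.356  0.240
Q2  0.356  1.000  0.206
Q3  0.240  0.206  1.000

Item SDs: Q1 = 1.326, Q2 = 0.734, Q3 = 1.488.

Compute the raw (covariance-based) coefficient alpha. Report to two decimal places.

Σσ²ᵢ = 1.326² + 0.734² + 1.488² = 4.5112
Covariances σ_ij = r_ij · s_i · s_j:
  σ(Q1,Q2) = 0.356 × 1.326 × 0.734 = 0.3465
  σ(Q1,Q3) = 0.240 × 1.326 × 1.488 = 0.4735
  σ(Q2,Q3) = 0.206 × 0.734 × 1.488 = 0.2250
σ²_T = Σσ²ᵢ + 2·Σσ_ij = 4.5112 + 2 × 1.0450 = 6.6012
α = (3/2)·(1 − 4.5112/6.6012) = 0.47

α = 0.47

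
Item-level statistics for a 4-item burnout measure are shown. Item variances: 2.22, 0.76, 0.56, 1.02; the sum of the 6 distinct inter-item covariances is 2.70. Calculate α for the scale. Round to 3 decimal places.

α = 0.723

Σσᵢ² = 2.22 + 0.76 + 0.56 + 1.02 = 4.56
Sum of distinct covariances = 2.70
Var(T) = Σσᵢ² + 2·Σcov = 4.56 + 2 × 2.70 = 9.96
α = (4/3)·(1 − 4.56/9.96) = 0.723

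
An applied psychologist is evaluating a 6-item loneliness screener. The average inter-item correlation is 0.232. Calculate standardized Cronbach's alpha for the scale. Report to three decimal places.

Standardized α = k·r̄ / (1 + (k−1)·r̄) = 6 × 0.232 / (1 + 5 × 0.232)
  = 1.3920 / 2.1600 = 0.644

α = 0.644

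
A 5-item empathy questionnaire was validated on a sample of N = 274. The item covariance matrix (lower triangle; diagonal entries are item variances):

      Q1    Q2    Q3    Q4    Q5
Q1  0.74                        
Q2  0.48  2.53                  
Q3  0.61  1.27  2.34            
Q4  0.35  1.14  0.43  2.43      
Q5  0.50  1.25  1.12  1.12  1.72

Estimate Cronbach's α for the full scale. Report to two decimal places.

Cronbach's α = 0.79

sum of item variances = 0.74 + 2.53 + 2.34 + 2.43 + 1.72 = 9.76
Σ_{i<j} σ_ij = 8.27
σ²_total = 9.76 + 2 × 8.27 = 26.30
α = (k/(k−1))·(1 − sum of item variances/σ²_total) = (5/4)·(1 − 9.76/26.30) = 0.79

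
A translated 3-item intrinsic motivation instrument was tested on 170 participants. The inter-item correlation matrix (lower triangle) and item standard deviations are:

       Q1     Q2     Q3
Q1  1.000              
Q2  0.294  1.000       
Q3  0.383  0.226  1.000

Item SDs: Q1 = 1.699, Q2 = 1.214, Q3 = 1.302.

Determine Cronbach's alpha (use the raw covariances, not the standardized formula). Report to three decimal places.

Σσ²ᵢ = 1.699² + 1.214² + 1.302² = 6.0556
Covariances σ_ij = r_ij · s_i · s_j:
  σ(Q1,Q2) = 0.294 × 1.699 × 1.214 = 0.6064
  σ(Q1,Q3) = 0.383 × 1.699 × 1.302 = 0.8472
  σ(Q2,Q3) = 0.226 × 1.214 × 1.302 = 0.3572
σ²_T = Σσ²ᵢ + 2·Σσ_ij = 6.0556 + 2 × 1.8108 = 9.6772
α = (3/2)·(1 − 6.0556/9.6772) = 0.561

Cronbach's alpha = 0.561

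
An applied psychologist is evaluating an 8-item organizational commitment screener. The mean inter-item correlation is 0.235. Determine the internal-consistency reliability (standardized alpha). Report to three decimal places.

Standardized α = k·r̄ / (1 + (k−1)·r̄) = 8 × 0.235 / (1 + 7 × 0.235)
  = 1.8800 / 2.6450 = 0.711

α = 0.711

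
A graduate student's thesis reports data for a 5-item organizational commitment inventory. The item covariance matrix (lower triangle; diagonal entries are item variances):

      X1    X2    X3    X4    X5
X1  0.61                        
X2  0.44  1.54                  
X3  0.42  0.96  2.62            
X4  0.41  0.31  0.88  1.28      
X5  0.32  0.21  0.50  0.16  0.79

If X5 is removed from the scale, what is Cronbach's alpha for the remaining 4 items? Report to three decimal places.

Remaining items: X1, X2, X3, X4 (k = 4).
Σσ²ᵢ = 0.61 + 1.54 + 2.62 + 1.28 = 6.05
σ²_T = 6.05 + 2 × 3.42 = 12.89
α (item deleted) = (4/3)·(1 − 6.05/12.89) = 0.708

α = 0.708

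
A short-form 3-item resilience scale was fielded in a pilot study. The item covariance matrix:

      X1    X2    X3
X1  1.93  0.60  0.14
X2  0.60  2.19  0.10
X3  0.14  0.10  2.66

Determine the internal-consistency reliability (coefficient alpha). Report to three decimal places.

ΣVar(i) = 1.93 + 2.19 + 2.66 = 6.78
Sum of off-diagonal covariances = 0.84
σ²_total = 6.78 + 2 × 0.84 = 8.46
α = (k/(k−1))·(1 − ΣVar(i)/σ²_total) = (3/2)·(1 − 6.78/8.46) = 0.298

α = 0.298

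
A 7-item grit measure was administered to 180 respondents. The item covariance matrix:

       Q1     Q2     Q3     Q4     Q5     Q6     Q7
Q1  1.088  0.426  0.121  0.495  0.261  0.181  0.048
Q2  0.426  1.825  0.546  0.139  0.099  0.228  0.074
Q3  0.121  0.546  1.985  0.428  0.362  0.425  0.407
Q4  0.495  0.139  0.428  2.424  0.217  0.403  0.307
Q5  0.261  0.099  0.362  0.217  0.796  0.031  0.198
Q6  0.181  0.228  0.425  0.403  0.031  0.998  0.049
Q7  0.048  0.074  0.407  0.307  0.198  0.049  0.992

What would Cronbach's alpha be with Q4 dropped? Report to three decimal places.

Cronbach's alpha = 0.568

Remaining items: Q1, Q2, Q3, Q5, Q6, Q7 (k = 6).
sum of item variances = 1.088 + 1.825 + 1.985 + 0.796 + 0.998 + 0.992 = 7.684
σ²_T = 7.684 + 2 × 3.456 = 14.596
α (item deleted) = (6/5)·(1 − 7.684/14.596) = 0.568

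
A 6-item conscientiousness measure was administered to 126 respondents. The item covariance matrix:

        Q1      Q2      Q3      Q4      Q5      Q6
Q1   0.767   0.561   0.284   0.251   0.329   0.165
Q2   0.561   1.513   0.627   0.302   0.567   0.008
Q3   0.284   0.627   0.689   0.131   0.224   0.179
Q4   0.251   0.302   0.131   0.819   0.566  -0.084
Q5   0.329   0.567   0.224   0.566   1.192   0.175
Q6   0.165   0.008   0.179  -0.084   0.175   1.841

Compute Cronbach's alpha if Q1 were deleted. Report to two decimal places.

Remaining items: Q2, Q3, Q4, Q5, Q6 (k = 5).
Σσᵢ² = 1.513 + 0.689 + 0.819 + 1.192 + 1.841 = 6.054
Var(T) = 6.054 + 2 × 2.695 = 11.444
α (item deleted) = (5/4)·(1 − 6.054/11.444) = 0.59

α = 0.59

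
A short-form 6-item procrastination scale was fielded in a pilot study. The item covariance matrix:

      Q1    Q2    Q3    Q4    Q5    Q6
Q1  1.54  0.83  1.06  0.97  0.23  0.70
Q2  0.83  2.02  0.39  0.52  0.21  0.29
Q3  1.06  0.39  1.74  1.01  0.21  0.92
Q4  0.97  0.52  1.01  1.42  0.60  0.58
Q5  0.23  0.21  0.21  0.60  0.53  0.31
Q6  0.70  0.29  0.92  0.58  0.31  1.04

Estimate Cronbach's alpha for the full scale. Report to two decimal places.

sum of item variances = 1.54 + 2.02 + 1.74 + 1.42 + 0.53 + 1.04 = 8.29
Σ_{i<j} σ_ij = 8.83
σ²_T = 8.29 + 2 × 8.83 = 25.95
α = (k/(k−1))·(1 − sum of item variances/σ²_T) = (6/5)·(1 − 8.29/25.95) = 0.82

Cronbach's alpha = 0.82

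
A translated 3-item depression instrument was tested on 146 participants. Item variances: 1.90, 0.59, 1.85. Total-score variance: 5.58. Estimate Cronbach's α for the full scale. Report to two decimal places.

ΣVar(i) = 1.90 + 0.59 + 1.85 = 4.34
α = (k/(k−1))·(1 − ΣVar(i)/σ²_T) = (3/2)·(1 − 4.34/5.58) = 0.33

α = 0.33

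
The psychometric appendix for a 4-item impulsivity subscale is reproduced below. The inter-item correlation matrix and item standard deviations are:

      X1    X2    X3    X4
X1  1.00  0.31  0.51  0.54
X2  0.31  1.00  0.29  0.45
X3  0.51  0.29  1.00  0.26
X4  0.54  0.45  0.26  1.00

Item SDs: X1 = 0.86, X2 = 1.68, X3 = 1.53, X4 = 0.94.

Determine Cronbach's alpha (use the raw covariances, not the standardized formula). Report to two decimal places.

α = 0.67

Σσ²ᵢ = 0.86² + 1.68² + 1.53² + 0.94² = 6.7865
Covariances σ_ij = r_ij · s_i · s_j:
  σ(X1,X2) = 0.31 × 0.86 × 1.68 = 0.4479
  σ(X1,X3) = 0.51 × 0.86 × 1.53 = 0.6711
  σ(X1,X4) = 0.54 × 0.86 × 0.94 = 0.4365
  σ(X2,X3) = 0.29 × 1.68 × 1.53 = 0.7454
  σ(X2,X4) = 0.45 × 1.68 × 0.94 = 0.7106
  σ(X3,X4) = 0.26 × 1.53 × 0.94 = 0.3739
σ²_T = Σσ²ᵢ + 2·Σσ_ij = 6.7865 + 2 × 3.3854 = 13.5573
α = (4/3)·(1 − 6.7865/13.5573) = 0.67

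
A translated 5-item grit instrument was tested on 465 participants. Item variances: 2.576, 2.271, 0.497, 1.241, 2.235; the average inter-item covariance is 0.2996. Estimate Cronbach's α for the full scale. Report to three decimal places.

ΣVar(i) = 2.576 + 2.271 + 0.497 + 1.241 + 2.235 = 8.820
Sum of the 10 distinct covariances = 10 × 0.2996 = 2.9960
total variance = ΣVar(i) + 2·Σcov = 8.820 + 2 × 2.9960 = 14.8120
α = (5/4)·(1 − 8.820/14.8120) = 0.506

Cronbach's α = 0.506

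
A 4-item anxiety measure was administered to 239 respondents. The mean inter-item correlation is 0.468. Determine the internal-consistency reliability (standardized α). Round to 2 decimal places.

α = 0.78

Standardized α = k·r̄ / (1 + (k−1)·r̄) = 4 × 0.468 / (1 + 3 × 0.468)
  = 1.8720 / 2.4040 = 0.78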